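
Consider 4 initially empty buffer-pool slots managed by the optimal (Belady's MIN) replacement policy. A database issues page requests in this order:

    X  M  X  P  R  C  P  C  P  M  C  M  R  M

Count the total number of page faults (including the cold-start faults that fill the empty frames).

X: fault, frames {X}
M: fault, frames {X,M}
X: hit
P: fault, frames {X,M,P}
R: fault, frames {X,M,P,R}
C: fault, evict X, frames {M,P,R,C}
P: hit
C: hit
P: hit
M: hit
C: hit
M: hit
R: hit
M: hit
Page faults: 5.

5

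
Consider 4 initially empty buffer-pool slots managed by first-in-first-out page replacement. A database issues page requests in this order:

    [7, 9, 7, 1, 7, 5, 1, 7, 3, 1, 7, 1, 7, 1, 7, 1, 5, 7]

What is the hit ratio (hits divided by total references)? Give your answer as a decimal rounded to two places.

0.67

7: miss, frames (7)
9: miss, frames (7 9)
7: hit
1: miss, frames (7 9 1)
7: hit
5: miss, frames (7 9 1 5)
1: hit
7: hit
3: miss, evict 7, frames (9 1 5 3)
1: hit
7: miss, evict 9, frames (1 5 3 7)
1: hit
7: hit
1: hit
7: hit
1: hit
5: hit
7: hit
Hits: 12 of 18 references → 12/18 = 0.6667.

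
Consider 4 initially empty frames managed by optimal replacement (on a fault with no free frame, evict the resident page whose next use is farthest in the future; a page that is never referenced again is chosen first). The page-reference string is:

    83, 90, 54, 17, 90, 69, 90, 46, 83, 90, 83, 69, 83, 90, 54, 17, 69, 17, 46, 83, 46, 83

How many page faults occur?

8

83 → fault, frames {83}
90 → fault, frames {83,90}
54 → fault, frames {83,90,54}
17 → fault, frames {83,90,54,17}
90 → hit
69 → fault, evict 17, frames {83,90,54,69}
90 → hit
46 → fault, evict 54, frames {83,90,69,46}
83 → hit
90 → hit
83 → hit
69 → hit
83 → hit
90 → hit
54 → fault, evict 90, frames {83,69,46,54}
17 → fault, evict 54, frames {83,69,46,17}
69 → hit
17 → hit
46 → hit
83 → hit
46 → hit
83 → hit
Page faults: 8.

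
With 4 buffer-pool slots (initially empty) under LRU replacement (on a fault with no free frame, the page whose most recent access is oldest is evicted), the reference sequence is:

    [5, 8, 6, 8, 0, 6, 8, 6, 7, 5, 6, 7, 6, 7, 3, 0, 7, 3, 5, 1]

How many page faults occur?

10

5 -> fault, frames (5)
8 -> fault, frames (5 8)
6 -> fault, frames (5 8 6)
8 -> hit
0 -> fault, frames (5 6 8 0)
6 -> hit
8 -> hit
6 -> hit
7 -> fault, evict 5, frames (0 8 6 7)
5 -> fault, evict 0, frames (8 6 7 5)
6 -> hit
7 -> hit
6 -> hit
7 -> hit
3 -> fault, evict 8, frames (5 6 7 3)
0 -> fault, evict 5, frames (6 7 3 0)
7 -> hit
3 -> hit
5 -> fault, evict 6, frames (0 7 3 5)
1 -> fault, evict 0, frames (7 3 5 1)
Page faults: 10.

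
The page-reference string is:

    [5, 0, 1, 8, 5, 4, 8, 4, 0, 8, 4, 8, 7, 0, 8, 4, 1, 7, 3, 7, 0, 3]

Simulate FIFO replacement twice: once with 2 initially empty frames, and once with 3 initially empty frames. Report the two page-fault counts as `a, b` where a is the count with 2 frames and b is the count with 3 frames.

2 frames: F F F F F F F . F . F F F F F F F F F . F . → 18 faults.
3 frames: F F F F F F . . F F . . F . . F F . F F F . → 14 faults.
14 < 18: adding a frame reduced faults, as is typical.

18, 14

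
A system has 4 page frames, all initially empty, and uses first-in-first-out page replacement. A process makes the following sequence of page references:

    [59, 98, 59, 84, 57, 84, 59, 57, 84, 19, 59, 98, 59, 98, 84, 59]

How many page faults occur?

59: miss, frames (59)
98: miss, frames (59 98)
59: hit
84: miss, frames (59 98 84)
57: miss, frames (59 98 84 57)
84: hit
59: hit
57: hit
84: hit
19: miss, evict 59, frames (98 84 57 19)
59: miss, evict 98, frames (84 57 19 59)
98: miss, evict 84, frames (57 19 59 98)
59: hit
98: hit
84: miss, evict 57, frames (19 59 98 84)
59: hit
Page faults: 8.

8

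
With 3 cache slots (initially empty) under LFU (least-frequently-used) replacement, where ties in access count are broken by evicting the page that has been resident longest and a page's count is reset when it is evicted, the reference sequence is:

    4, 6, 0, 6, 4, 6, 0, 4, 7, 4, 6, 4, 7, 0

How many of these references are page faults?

5

4: miss, frames {4}
6: miss, frames {4,6}
0: miss, frames {4,6,0}
6: hit
4: hit
6: hit
0: hit
4: hit
7: miss, evict 0, frames {4,6,7}
4: hit
6: hit
4: hit
7: hit
0: miss, evict 7, frames {4,6,0}
Page faults: 5.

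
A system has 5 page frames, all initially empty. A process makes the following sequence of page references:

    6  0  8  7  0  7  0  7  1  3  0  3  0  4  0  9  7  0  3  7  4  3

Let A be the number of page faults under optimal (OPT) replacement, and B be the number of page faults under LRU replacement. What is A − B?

Under OPT: F F F F . . . . F F . . . F . F . . . . . . → 8 faults.
Under LRU: F F F F . . . . F F . . . F . F F . . . . . → 9 faults.
A − B = 8 − 9 = -1.

-1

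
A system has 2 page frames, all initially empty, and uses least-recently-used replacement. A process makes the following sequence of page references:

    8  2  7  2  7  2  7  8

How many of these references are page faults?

8 -> fault, frames (8)
2 -> fault, frames (8 2)
7 -> fault, evict 8, frames (2 7)
2 -> hit
7 -> hit
2 -> hit
7 -> hit
8 -> fault, evict 2, frames (7 8)
Page faults: 4.

4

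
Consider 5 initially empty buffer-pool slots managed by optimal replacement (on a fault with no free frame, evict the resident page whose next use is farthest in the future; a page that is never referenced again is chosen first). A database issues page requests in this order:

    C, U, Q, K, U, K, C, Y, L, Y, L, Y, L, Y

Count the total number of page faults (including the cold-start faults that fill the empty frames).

6

C → fault, frames {C}
U → fault, frames {C,U}
Q → fault, frames {C,U,Q}
K → fault, frames {C,U,Q,K}
U → hit
K → hit
C → hit
Y → fault, frames {C,U,Q,K,Y}
L → fault, evict K, frames {C,U,Q,Y,L}
Y → hit
L → hit
Y → hit
L → hit
Y → hit
Page faults: 6.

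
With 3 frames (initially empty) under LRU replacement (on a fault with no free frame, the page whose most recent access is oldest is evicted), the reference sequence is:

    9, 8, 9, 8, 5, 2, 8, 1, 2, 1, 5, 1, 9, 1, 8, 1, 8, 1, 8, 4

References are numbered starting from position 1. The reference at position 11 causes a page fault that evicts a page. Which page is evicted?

pos 1: 9 → fault, frames (9)
pos 2: 8 → fault, frames (9 8)
pos 3: 9 → hit
pos 4: 8 → hit
pos 5: 5 → fault, frames (9 8 5)
pos 6: 2 → fault, evict 9, frames (8 5 2)
pos 7: 8 → hit
pos 8: 1 → fault, evict 5, frames (2 8 1)
pos 9: 2 → hit
pos 10: 1 → hit
pos 11: 5 → fault, evict 8, frames (2 1 5)
At position 11, page 8 is evicted.

8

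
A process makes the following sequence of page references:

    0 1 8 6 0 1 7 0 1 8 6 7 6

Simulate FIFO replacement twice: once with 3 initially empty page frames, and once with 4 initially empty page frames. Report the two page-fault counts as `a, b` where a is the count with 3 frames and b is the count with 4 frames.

9, 10

3 frames: F F F F F F F . . F F . . → 9 faults.
4 frames: F F F F . . F F F F F F . → 10 faults.
10 > 9: adding a frame increased faults — Belady's anomaly.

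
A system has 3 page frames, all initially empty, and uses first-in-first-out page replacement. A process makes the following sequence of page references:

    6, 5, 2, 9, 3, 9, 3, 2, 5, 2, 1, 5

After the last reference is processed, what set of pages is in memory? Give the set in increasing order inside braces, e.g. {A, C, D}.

{1, 2, 5}

6: miss, frames (6)
5: miss, frames (6 5)
2: miss, frames (6 5 2)
9: miss, evict 6, frames (5 2 9)
3: miss, evict 5, frames (2 9 3)
9: hit
3: hit
2: hit
5: miss, evict 2, frames (9 3 5)
2: miss, evict 9, frames (3 5 2)
1: miss, evict 3, frames (5 2 1)
5: hit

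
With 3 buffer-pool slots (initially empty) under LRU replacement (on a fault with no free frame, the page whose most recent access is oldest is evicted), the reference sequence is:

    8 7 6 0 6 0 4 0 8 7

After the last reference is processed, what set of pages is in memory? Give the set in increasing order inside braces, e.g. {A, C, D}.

{0, 7, 8}

8 → fault, frames {8}
7 → fault, frames {8,7}
6 → fault, frames {8,7,6}
0 → fault, evict 8, frames {7,6,0}
6 → hit
0 → hit
4 → fault, evict 7, frames {6,0,4}
0 → hit
8 → fault, evict 6, frames {4,0,8}
7 → fault, evict 4, frames {0,8,7}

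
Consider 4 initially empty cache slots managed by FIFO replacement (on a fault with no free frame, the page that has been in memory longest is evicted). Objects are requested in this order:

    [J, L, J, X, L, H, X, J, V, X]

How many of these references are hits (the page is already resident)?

J → miss, frames {J}
L → miss, frames {J,L}
J → hit
X → miss, frames {J,L,X}
L → hit
H → miss, frames {J,L,X,H}
X → hit
J → hit
V → miss, evict J, frames {L,X,H,V}
X → hit
Hits: 5.

5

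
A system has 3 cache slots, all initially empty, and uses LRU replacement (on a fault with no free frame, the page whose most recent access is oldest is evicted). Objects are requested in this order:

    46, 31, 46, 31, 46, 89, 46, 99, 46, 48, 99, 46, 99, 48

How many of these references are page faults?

5

46 -> fault, frames {46}
31 -> fault, frames {46,31}
46 -> hit
31 -> hit
46 -> hit
89 -> fault, frames {31,46,89}
46 -> hit
99 -> fault, evict 31, frames {89,46,99}
46 -> hit
48 -> fault, evict 89, frames {99,46,48}
99 -> hit
46 -> hit
99 -> hit
48 -> hit
Page faults: 5.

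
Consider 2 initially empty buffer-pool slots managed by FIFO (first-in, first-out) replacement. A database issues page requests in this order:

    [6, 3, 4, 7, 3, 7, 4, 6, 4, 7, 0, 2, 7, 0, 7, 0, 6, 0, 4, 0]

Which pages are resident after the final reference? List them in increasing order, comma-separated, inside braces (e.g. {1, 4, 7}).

6: miss, frames [6]
3: miss, frames [6, 3]
4: miss, evict 6, frames [3, 4]
7: miss, evict 3, frames [4, 7]
3: miss, evict 4, frames [7, 3]
7: hit
4: miss, evict 7, frames [3, 4]
6: miss, evict 3, frames [4, 6]
4: hit
7: miss, evict 4, frames [6, 7]
0: miss, evict 6, frames [7, 0]
2: miss, evict 7, frames [0, 2]
7: miss, evict 0, frames [2, 7]
0: miss, evict 2, frames [7, 0]
7: hit
0: hit
6: miss, evict 7, frames [0, 6]
0: hit
4: miss, evict 0, frames [6, 4]
0: miss, evict 6, frames [4, 0]

{0, 4}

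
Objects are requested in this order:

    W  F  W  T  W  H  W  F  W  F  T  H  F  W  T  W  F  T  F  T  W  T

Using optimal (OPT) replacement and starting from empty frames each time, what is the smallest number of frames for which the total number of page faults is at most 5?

f=1: 22 faults
f=2: 11 faults
f=3: 6 faults
f=4: 4 faults
Smallest f with faults ≤ 5 is 4.

4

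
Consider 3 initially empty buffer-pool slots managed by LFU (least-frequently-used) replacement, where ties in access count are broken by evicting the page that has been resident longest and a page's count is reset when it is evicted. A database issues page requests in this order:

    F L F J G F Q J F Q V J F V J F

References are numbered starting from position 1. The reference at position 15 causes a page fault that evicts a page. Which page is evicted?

pos 1: F: miss, frames (F)
pos 2: L: miss, frames (F L)
pos 3: F: hit
pos 4: J: miss, frames (F L J)
pos 5: G: miss, evict L, frames (F J G)
pos 6: F: hit
pos 7: Q: miss, evict J, frames (F G Q)
pos 8: J: miss, evict G, frames (F Q J)
pos 9: F: hit
pos 10: Q: hit
pos 11: V: miss, evict J, frames (F Q V)
pos 12: J: miss, evict V, frames (F Q J)
pos 13: F: hit
pos 14: V: miss, evict J, frames (F Q V)
pos 15: J: miss, evict V, frames (F Q J)
At position 15, page V is evicted.

V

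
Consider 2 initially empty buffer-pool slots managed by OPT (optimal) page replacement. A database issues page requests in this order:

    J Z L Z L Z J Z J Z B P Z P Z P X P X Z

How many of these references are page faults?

8

J → fault, frames (J)
Z → fault, frames (J Z)
L → fault, evict J, frames (Z L)
Z → hit
L → hit
Z → hit
J → fault, evict L, frames (Z J)
Z → hit
J → hit
Z → hit
B → fault, evict J, frames (Z B)
P → fault, evict B, frames (Z P)
Z → hit
P → hit
Z → hit
P → hit
X → fault, evict Z, frames (P X)
P → hit
X → hit
Z → fault, evict X, frames (P Z)
Page faults: 8.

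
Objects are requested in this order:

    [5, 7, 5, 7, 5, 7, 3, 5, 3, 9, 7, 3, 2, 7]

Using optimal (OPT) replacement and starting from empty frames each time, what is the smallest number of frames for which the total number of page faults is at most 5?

f=1: 14 faults
f=2: 6 faults
f=3: 5 faults
f=4: 5 faults
f=5: 5 faults
Smallest f with faults ≤ 5 is 3.

3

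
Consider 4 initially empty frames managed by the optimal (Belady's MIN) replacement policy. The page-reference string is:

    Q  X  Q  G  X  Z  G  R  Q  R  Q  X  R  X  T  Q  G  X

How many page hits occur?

12

Q: miss, frames [Q]
X: miss, frames [Q, X]
Q: hit
G: miss, frames [Q, X, G]
X: hit
Z: miss, frames [Q, X, G, Z]
G: hit
R: miss, evict Z, frames [Q, X, G, R]
Q: hit
R: hit
Q: hit
X: hit
R: hit
X: hit
T: miss, evict R, frames [Q, X, G, T]
Q: hit
G: hit
X: hit
Hits: 12.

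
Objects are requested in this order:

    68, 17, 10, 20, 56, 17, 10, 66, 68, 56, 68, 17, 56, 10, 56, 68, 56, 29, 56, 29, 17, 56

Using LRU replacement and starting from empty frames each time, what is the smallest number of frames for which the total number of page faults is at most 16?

f=1: 22 faults
f=2: 17 faults
f=3: 15 faults
f=4: 12 faults
f=5: 8 faults
f=6: 7 faults
f=7: 7 faults
Smallest f with faults ≤ 16 is 3.

3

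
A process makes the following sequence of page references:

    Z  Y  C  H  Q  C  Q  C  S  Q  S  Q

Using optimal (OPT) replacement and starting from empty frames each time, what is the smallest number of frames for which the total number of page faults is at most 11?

2

f=1: 12 faults
f=2: 6 faults
f=3: 6 faults
f=4: 6 faults
f=5: 6 faults
f=6: 6 faults
Smallest f with faults ≤ 11 is 2.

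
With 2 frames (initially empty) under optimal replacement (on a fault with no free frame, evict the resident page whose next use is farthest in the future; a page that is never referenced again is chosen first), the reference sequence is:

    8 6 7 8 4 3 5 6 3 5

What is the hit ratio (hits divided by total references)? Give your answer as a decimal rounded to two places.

0.20

8: miss, frames [8]
6: miss, frames [8, 6]
7: miss, evict 6, frames [8, 7]
8: hit
4: miss, evict 7, frames [8, 4]
3: miss, evict 4, frames [8, 3]
5: miss, evict 8, frames [3, 5]
6: miss, evict 5, frames [3, 6]
3: hit
5: miss, evict 6, frames [3, 5]
Hits: 2 of 10 references → 2/10 = 0.2000.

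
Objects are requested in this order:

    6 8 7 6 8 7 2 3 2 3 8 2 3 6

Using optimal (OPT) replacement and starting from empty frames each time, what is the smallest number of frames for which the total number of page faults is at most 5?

f=1: 14 faults
f=2: 9 faults
f=3: 6 faults
f=4: 5 faults
f=5: 5 faults
Smallest f with faults ≤ 5 is 4.

4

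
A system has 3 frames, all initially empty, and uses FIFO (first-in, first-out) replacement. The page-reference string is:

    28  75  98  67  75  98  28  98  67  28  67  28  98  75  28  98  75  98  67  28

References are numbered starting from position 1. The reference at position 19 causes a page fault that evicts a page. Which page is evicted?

pos 1: 28: fault, frames (28)
pos 2: 75: fault, frames (28 75)
pos 3: 98: fault, frames (28 75 98)
pos 4: 67: fault, evict 28, frames (75 98 67)
pos 5: 75: hit
pos 6: 98: hit
pos 7: 28: fault, evict 75, frames (98 67 28)
pos 8: 98: hit
pos 9: 67: hit
pos 10: 28: hit
pos 11: 67: hit
pos 12: 28: hit
pos 13: 98: hit
pos 14: 75: fault, evict 98, frames (67 28 75)
pos 15: 28: hit
pos 16: 98: fault, evict 67, frames (28 75 98)
pos 17: 75: hit
pos 18: 98: hit
pos 19: 67: fault, evict 28, frames (75 98 67)
At position 19, page 28 is evicted.

28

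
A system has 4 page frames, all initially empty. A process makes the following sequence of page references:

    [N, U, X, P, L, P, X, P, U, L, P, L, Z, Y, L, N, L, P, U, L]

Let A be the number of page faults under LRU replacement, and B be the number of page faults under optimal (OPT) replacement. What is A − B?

Under LRU: F F F F F . . . . . . . F F . F . F F . → 10 faults.
Under OPT: F F F F F . . . . . . . F F . F . . . . → 8 faults.
A − B = 10 − 8 = 2.

2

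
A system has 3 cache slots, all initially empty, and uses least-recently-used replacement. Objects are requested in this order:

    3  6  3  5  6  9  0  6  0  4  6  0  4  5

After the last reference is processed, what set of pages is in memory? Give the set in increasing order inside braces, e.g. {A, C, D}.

{0, 4, 5}

3 -> fault, frames (3)
6 -> fault, frames (3 6)
3 -> hit
5 -> fault, frames (6 3 5)
6 -> hit
9 -> fault, evict 3, frames (5 6 9)
0 -> fault, evict 5, frames (6 9 0)
6 -> hit
0 -> hit
4 -> fault, evict 9, frames (6 0 4)
6 -> hit
0 -> hit
4 -> hit
5 -> fault, evict 6, frames (0 4 5)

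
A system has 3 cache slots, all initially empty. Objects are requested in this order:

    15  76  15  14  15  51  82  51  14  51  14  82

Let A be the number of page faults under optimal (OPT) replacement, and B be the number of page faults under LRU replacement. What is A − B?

-1

Under OPT: F F . F . F F . . . . . → 5 faults.
Under LRU: F F . F . F F . F . . . → 6 faults.
A − B = 5 − 6 = -1.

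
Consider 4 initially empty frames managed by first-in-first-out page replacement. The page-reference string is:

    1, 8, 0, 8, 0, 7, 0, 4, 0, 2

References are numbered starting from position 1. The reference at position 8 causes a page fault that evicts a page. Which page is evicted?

1

pos 1: 1: miss, frames [1]
pos 2: 8: miss, frames [1, 8]
pos 3: 0: miss, frames [1, 8, 0]
pos 4: 8: hit
pos 5: 0: hit
pos 6: 7: miss, frames [1, 8, 0, 7]
pos 7: 0: hit
pos 8: 4: miss, evict 1, frames [8, 0, 7, 4]
At position 8, page 1 is evicted.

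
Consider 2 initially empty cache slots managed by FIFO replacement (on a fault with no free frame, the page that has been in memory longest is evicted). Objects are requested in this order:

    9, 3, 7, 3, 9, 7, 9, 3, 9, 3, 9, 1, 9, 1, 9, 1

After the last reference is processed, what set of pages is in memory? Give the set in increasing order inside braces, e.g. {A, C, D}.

9 → fault, frames {9}
3 → fault, frames {9,3}
7 → fault, evict 9, frames {3,7}
3 → hit
9 → fault, evict 3, frames {7,9}
7 → hit
9 → hit
3 → fault, evict 7, frames {9,3}
9 → hit
3 → hit
9 → hit
1 → fault, evict 9, frames {3,1}
9 → fault, evict 3, frames {1,9}
1 → hit
9 → hit
1 → hit

{1, 9}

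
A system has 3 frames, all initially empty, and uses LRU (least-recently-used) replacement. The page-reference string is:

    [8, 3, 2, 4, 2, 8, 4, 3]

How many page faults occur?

6

8 → fault, frames [8]
3 → fault, frames [8, 3]
2 → fault, frames [8, 3, 2]
4 → fault, evict 8, frames [3, 2, 4]
2 → hit
8 → fault, evict 3, frames [4, 2, 8]
4 → hit
3 → fault, evict 2, frames [8, 4, 3]
Page faults: 6.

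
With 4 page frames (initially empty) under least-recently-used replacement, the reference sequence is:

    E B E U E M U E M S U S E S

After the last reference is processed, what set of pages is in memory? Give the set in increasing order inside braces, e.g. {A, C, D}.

{E, M, S, U}

E: fault, frames [E]
B: fault, frames [E, B]
E: hit
U: fault, frames [B, E, U]
E: hit
M: fault, frames [B, U, E, M]
U: hit
E: hit
M: hit
S: fault, evict B, frames [U, E, M, S]
U: hit
S: hit
E: hit
S: hit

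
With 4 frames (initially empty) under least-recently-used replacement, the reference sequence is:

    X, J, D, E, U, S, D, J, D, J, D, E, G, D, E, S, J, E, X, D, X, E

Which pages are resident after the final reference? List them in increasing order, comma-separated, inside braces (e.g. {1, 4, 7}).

X: fault, frames {X}
J: fault, frames {X,J}
D: fault, frames {X,J,D}
E: fault, frames {X,J,D,E}
U: fault, evict X, frames {J,D,E,U}
S: fault, evict J, frames {D,E,U,S}
D: hit
J: fault, evict E, frames {U,S,D,J}
D: hit
J: hit
D: hit
E: fault, evict U, frames {S,J,D,E}
G: fault, evict S, frames {J,D,E,G}
D: hit
E: hit
S: fault, evict J, frames {G,D,E,S}
J: fault, evict G, frames {D,E,S,J}
E: hit
X: fault, evict D, frames {S,J,E,X}
D: fault, evict S, frames {J,E,X,D}
X: hit
E: hit

{D, E, J, X}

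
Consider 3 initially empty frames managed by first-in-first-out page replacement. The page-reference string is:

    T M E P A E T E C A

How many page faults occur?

9

T: miss, frames [T]
M: miss, frames [T, M]
E: miss, frames [T, M, E]
P: miss, evict T, frames [M, E, P]
A: miss, evict M, frames [E, P, A]
E: hit
T: miss, evict E, frames [P, A, T]
E: miss, evict P, frames [A, T, E]
C: miss, evict A, frames [T, E, C]
A: miss, evict T, frames [E, C, A]
Page faults: 9.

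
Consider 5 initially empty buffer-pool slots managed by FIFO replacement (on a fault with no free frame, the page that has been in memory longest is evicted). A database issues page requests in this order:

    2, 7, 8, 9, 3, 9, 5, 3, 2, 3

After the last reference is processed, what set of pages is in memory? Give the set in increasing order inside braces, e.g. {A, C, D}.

2 -> fault, frames (2)
7 -> fault, frames (2 7)
8 -> fault, frames (2 7 8)
9 -> fault, frames (2 7 8 9)
3 -> fault, frames (2 7 8 9 3)
9 -> hit
5 -> fault, evict 2, frames (7 8 9 3 5)
3 -> hit
2 -> fault, evict 7, frames (8 9 3 5 2)
3 -> hit

{2, 3, 5, 8, 9}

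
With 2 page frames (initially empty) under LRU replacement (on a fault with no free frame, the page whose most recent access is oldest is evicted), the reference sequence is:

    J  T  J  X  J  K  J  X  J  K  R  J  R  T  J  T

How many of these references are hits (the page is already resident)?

J → miss, frames [J]
T → miss, frames [J, T]
J → hit
X → miss, evict T, frames [J, X]
J → hit
K → miss, evict X, frames [J, K]
J → hit
X → miss, evict K, frames [J, X]
J → hit
K → miss, evict X, frames [J, K]
R → miss, evict J, frames [K, R]
J → miss, evict K, frames [R, J]
R → hit
T → miss, evict J, frames [R, T]
J → miss, evict R, frames [T, J]
T → hit
Hits: 6.

6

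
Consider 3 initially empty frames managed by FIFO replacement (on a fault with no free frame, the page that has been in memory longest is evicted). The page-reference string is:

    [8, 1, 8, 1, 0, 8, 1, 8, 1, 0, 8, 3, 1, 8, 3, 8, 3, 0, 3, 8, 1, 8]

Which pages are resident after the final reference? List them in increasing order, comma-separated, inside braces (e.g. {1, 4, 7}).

{1, 3, 8}

8 → miss, frames (8)
1 → miss, frames (8 1)
8 → hit
1 → hit
0 → miss, frames (8 1 0)
8 → hit
1 → hit
8 → hit
1 → hit
0 → hit
8 → hit
3 → miss, evict 8, frames (1 0 3)
1 → hit
8 → miss, evict 1, frames (0 3 8)
3 → hit
8 → hit
3 → hit
0 → hit
3 → hit
8 → hit
1 → miss, evict 0, frames (3 8 1)
8 → hit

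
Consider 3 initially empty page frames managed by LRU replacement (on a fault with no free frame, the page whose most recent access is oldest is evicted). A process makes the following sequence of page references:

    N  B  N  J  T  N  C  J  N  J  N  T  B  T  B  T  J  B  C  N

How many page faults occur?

N -> miss, frames [N]
B -> miss, frames [N, B]
N -> hit
J -> miss, frames [B, N, J]
T -> miss, evict B, frames [N, J, T]
N -> hit
C -> miss, evict J, frames [T, N, C]
J -> miss, evict T, frames [N, C, J]
N -> hit
J -> hit
N -> hit
T -> miss, evict C, frames [J, N, T]
B -> miss, evict J, frames [N, T, B]
T -> hit
B -> hit
T -> hit
J -> miss, evict N, frames [B, T, J]
B -> hit
C -> miss, evict T, frames [J, B, C]
N -> miss, evict J, frames [B, C, N]
Page faults: 11.

11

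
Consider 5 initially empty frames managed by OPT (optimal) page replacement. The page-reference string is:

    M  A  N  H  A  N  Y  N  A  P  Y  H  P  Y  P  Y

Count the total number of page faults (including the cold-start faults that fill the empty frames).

M: miss, frames (M)
A: miss, frames (M A)
N: miss, frames (M A N)
H: miss, frames (M A N H)
A: hit
N: hit
Y: miss, frames (M A N H Y)
N: hit
A: hit
P: miss, evict N, frames (M A H Y P)
Y: hit
H: hit
P: hit
Y: hit
P: hit
Y: hit
Page faults: 6.

6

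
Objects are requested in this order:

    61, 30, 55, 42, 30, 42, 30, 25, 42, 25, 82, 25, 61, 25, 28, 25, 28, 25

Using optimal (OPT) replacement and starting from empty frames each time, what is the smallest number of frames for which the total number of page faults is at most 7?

f=1: 18 faults
f=2: 8 faults
f=3: 7 faults
f=4: 7 faults
f=5: 7 faults
f=6: 7 faults
f=7: 7 faults
Smallest f with faults ≤ 7 is 3.

3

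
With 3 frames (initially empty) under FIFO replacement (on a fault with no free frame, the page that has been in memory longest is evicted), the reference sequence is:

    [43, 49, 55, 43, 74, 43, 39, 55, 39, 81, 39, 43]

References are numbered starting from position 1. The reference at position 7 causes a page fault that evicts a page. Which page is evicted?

pos 1: 43 -> miss, frames {43}
pos 2: 49 -> miss, frames {43,49}
pos 3: 55 -> miss, frames {43,49,55}
pos 4: 43 -> hit
pos 5: 74 -> miss, evict 43, frames {49,55,74}
pos 6: 43 -> miss, evict 49, frames {55,74,43}
pos 7: 39 -> miss, evict 55, frames {74,43,39}
At position 7, page 55 is evicted.

55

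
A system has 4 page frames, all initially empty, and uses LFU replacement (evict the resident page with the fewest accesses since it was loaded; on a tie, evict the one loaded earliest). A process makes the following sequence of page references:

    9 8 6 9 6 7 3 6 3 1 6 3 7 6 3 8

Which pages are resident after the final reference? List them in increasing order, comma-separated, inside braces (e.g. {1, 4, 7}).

9: miss, frames (9)
8: miss, frames (9 8)
6: miss, frames (9 8 6)
9: hit
6: hit
7: miss, frames (9 8 6 7)
3: miss, evict 8, frames (9 6 7 3)
6: hit
3: hit
1: miss, evict 7, frames (9 6 3 1)
6: hit
3: hit
7: miss, evict 1, frames (9 6 3 7)
6: hit
3: hit
8: miss, evict 7, frames (9 6 3 8)

{3, 6, 8, 9}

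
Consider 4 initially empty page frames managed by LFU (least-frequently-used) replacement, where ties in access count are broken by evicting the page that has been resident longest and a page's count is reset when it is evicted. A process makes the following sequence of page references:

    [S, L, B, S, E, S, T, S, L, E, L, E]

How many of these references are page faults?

S → fault, frames {S}
L → fault, frames {S,L}
B → fault, frames {S,L,B}
S → hit
E → fault, frames {S,L,B,E}
S → hit
T → fault, evict L, frames {S,B,E,T}
S → hit
L → fault, evict B, frames {S,E,T,L}
E → hit
L → hit
E → hit
Page faults: 6.

6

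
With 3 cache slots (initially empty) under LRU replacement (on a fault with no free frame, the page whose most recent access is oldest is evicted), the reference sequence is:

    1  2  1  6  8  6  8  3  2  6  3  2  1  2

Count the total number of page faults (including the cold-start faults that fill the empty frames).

8

1: miss, frames [1]
2: miss, frames [1, 2]
1: hit
6: miss, frames [2, 1, 6]
8: miss, evict 2, frames [1, 6, 8]
6: hit
8: hit
3: miss, evict 1, frames [6, 8, 3]
2: miss, evict 6, frames [8, 3, 2]
6: miss, evict 8, frames [3, 2, 6]
3: hit
2: hit
1: miss, evict 6, frames [3, 2, 1]
2: hit
Page faults: 8.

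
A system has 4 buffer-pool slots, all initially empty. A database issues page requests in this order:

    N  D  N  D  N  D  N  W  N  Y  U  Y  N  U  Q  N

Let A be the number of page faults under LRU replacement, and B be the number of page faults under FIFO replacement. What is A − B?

Under LRU: F F . . . . . F . F F . . . F . → 6 faults.
Under FIFO: F F . . . . . F . F F . F . F . → 7 faults.
A − B = 6 − 7 = -1.

-1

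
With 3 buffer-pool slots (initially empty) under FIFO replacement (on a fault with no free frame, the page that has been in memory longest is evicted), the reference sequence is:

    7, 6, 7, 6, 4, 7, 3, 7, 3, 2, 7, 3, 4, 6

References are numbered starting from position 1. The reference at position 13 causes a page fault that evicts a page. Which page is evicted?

pos 1: 7: fault, frames {7}
pos 2: 6: fault, frames {7,6}
pos 3: 7: hit
pos 4: 6: hit
pos 5: 4: fault, frames {7,6,4}
pos 6: 7: hit
pos 7: 3: fault, evict 7, frames {6,4,3}
pos 8: 7: fault, evict 6, frames {4,3,7}
pos 9: 3: hit
pos 10: 2: fault, evict 4, frames {3,7,2}
pos 11: 7: hit
pos 12: 3: hit
pos 13: 4: fault, evict 3, frames {7,2,4}
At position 13, page 3 is evicted.

3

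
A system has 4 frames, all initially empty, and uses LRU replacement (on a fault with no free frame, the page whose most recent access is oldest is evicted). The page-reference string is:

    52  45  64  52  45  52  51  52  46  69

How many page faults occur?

52 → fault, frames (52)
45 → fault, frames (52 45)
64 → fault, frames (52 45 64)
52 → hit
45 → hit
52 → hit
51 → fault, frames (64 45 52 51)
52 → hit
46 → fault, evict 64, frames (45 51 52 46)
69 → fault, evict 45, frames (51 52 46 69)
Page faults: 6.

6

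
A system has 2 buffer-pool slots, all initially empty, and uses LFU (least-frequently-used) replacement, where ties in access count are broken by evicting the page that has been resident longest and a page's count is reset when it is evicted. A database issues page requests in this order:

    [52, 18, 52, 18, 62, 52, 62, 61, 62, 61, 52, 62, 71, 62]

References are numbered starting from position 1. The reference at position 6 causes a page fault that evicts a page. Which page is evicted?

62

pos 1: 52 -> fault, frames {52}
pos 2: 18 -> fault, frames {52,18}
pos 3: 52 -> hit
pos 4: 18 -> hit
pos 5: 62 -> fault, evict 52, frames {18,62}
pos 6: 52 -> fault, evict 62, frames {18,52}
At position 6, page 62 is evicted.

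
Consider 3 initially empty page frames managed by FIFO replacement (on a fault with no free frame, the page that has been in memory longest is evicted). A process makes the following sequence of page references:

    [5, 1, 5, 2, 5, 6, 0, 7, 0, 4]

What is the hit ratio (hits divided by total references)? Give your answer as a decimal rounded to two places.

0.30

5: fault, frames (5)
1: fault, frames (5 1)
5: hit
2: fault, frames (5 1 2)
5: hit
6: fault, evict 5, frames (1 2 6)
0: fault, evict 1, frames (2 6 0)
7: fault, evict 2, frames (6 0 7)
0: hit
4: fault, evict 6, frames (0 7 4)
Hits: 3 of 10 references → 3/10 = 0.3000.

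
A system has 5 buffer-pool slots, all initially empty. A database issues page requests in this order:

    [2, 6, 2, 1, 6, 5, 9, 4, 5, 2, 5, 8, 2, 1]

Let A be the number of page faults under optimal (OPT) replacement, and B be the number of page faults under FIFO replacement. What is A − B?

-2

Under OPT: F F . F . F F F . . . F . . → 7 faults.
Under FIFO: F F . F . F F F . F . F . F → 9 faults.
A − B = 7 − 9 = -2.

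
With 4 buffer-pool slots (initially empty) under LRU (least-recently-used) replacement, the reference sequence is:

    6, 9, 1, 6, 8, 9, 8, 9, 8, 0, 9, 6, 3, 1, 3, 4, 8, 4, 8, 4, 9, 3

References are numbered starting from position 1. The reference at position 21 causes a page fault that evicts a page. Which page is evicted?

1

pos 1: 6: miss, frames {6}
pos 2: 9: miss, frames {6,9}
pos 3: 1: miss, frames {6,9,1}
pos 4: 6: hit
pos 5: 8: miss, frames {9,1,6,8}
pos 6: 9: hit
pos 7: 8: hit
pos 8: 9: hit
pos 9: 8: hit
pos 10: 0: miss, evict 1, frames {6,9,8,0}
pos 11: 9: hit
pos 12: 6: hit
pos 13: 3: miss, evict 8, frames {0,9,6,3}
pos 14: 1: miss, evict 0, frames {9,6,3,1}
pos 15: 3: hit
pos 16: 4: miss, evict 9, frames {6,1,3,4}
pos 17: 8: miss, evict 6, frames {1,3,4,8}
pos 18: 4: hit
pos 19: 8: hit
pos 20: 4: hit
pos 21: 9: miss, evict 1, frames {3,8,4,9}
At position 21, page 1 is evicted.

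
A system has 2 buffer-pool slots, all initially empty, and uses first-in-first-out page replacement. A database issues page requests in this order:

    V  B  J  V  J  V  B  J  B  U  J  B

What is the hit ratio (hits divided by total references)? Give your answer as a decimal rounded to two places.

V: miss, frames {V}
B: miss, frames {V,B}
J: miss, evict V, frames {B,J}
V: miss, evict B, frames {J,V}
J: hit
V: hit
B: miss, evict J, frames {V,B}
J: miss, evict V, frames {B,J}
B: hit
U: miss, evict B, frames {J,U}
J: hit
B: miss, evict J, frames {U,B}
Hits: 4 of 12 references → 4/12 = 0.3333.

0.33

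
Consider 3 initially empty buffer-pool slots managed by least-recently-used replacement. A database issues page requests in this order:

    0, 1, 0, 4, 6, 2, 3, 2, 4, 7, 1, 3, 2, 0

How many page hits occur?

2

0 → fault, frames [0]
1 → fault, frames [0, 1]
0 → hit
4 → fault, frames [1, 0, 4]
6 → fault, evict 1, frames [0, 4, 6]
2 → fault, evict 0, frames [4, 6, 2]
3 → fault, evict 4, frames [6, 2, 3]
2 → hit
4 → fault, evict 6, frames [3, 2, 4]
7 → fault, evict 3, frames [2, 4, 7]
1 → fault, evict 2, frames [4, 7, 1]
3 → fault, evict 4, frames [7, 1, 3]
2 → fault, evict 7, frames [1, 3, 2]
0 → fault, evict 1, frames [3, 2, 0]
Hits: 2.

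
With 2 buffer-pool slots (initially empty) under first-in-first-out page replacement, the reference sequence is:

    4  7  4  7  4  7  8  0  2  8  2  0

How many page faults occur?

7

4: miss, frames [4]
7: miss, frames [4, 7]
4: hit
7: hit
4: hit
7: hit
8: miss, evict 4, frames [7, 8]
0: miss, evict 7, frames [8, 0]
2: miss, evict 8, frames [0, 2]
8: miss, evict 0, frames [2, 8]
2: hit
0: miss, evict 2, frames [8, 0]
Page faults: 7.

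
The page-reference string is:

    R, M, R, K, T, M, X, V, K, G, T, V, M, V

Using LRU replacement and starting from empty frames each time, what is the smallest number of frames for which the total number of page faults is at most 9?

f=1: 14 faults
f=2: 12 faults
f=3: 12 faults
f=4: 10 faults
f=5: 9 faults
f=6: 7 faults
f=7: 7 faults
Smallest f with faults ≤ 9 is 5.

5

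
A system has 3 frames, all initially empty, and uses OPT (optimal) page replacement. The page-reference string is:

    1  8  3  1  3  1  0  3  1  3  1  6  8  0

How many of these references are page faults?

6

1 -> miss, frames {1}
8 -> miss, frames {1,8}
3 -> miss, frames {1,8,3}
1 -> hit
3 -> hit
1 -> hit
0 -> miss, evict 8, frames {1,3,0}
3 -> hit
1 -> hit
3 -> hit
1 -> hit
6 -> miss, evict 3, frames {1,0,6}
8 -> miss, evict 6, frames {1,0,8}
0 -> hit
Page faults: 6.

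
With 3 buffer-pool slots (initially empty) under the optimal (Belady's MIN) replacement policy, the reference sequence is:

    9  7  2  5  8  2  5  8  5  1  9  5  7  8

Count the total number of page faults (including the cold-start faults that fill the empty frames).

9 -> fault, frames (9)
7 -> fault, frames (9 7)
2 -> fault, frames (9 7 2)
5 -> fault, evict 7, frames (9 2 5)
8 -> fault, evict 9, frames (2 5 8)
2 -> hit
5 -> hit
8 -> hit
5 -> hit
1 -> fault, evict 2, frames (5 8 1)
9 -> fault, evict 1, frames (5 8 9)
5 -> hit
7 -> fault, evict 9, frames (5 8 7)
8 -> hit
Page faults: 8.

8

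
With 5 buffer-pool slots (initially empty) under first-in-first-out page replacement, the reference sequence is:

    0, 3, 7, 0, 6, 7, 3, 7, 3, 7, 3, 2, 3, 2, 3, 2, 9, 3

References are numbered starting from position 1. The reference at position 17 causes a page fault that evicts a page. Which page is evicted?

0

pos 1: 0 → miss, frames (0)
pos 2: 3 → miss, frames (0 3)
pos 3: 7 → miss, frames (0 3 7)
pos 4: 0 → hit
pos 5: 6 → miss, frames (0 3 7 6)
pos 6: 7 → hit
pos 7: 3 → hit
pos 8: 7 → hit
pos 9: 3 → hit
pos 10: 7 → hit
pos 11: 3 → hit
pos 12: 2 → miss, frames (0 3 7 6 2)
pos 13: 3 → hit
pos 14: 2 → hit
pos 15: 3 → hit
pos 16: 2 → hit
pos 17: 9 → miss, evict 0, frames (3 7 6 2 9)
At position 17, page 0 is evicted.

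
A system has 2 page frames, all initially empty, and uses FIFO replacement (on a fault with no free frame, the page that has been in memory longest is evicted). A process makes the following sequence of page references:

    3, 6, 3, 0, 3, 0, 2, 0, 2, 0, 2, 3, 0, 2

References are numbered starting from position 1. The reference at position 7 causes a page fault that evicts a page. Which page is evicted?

pos 1: 3: miss, frames [3]
pos 2: 6: miss, frames [3, 6]
pos 3: 3: hit
pos 4: 0: miss, evict 3, frames [6, 0]
pos 5: 3: miss, evict 6, frames [0, 3]
pos 6: 0: hit
pos 7: 2: miss, evict 0, frames [3, 2]
At position 7, page 0 is evicted.

0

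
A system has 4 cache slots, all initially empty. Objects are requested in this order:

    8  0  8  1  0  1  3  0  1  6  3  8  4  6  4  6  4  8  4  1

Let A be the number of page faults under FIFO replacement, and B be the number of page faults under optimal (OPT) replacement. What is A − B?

2

Under FIFO: F F . F . . F . . F . F F . . . . . . F → 8 faults.
Under OPT: F F . F . . F . . F . . F . . . . . . . → 6 faults.
A − B = 8 − 6 = 2.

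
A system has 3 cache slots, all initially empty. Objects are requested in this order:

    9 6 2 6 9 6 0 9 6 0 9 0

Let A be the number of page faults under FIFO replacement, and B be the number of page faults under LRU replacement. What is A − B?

2

Under FIFO: F F F . . . F F F . . . → 6 faults.
Under LRU: F F F . . . F . . . . . → 4 faults.
A − B = 6 − 4 = 2.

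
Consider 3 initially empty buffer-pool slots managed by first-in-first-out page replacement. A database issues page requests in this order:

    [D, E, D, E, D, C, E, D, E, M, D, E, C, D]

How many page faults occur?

7

D: fault, frames [D]
E: fault, frames [D, E]
D: hit
E: hit
D: hit
C: fault, frames [D, E, C]
E: hit
D: hit
E: hit
M: fault, evict D, frames [E, C, M]
D: fault, evict E, frames [C, M, D]
E: fault, evict C, frames [M, D, E]
C: fault, evict M, frames [D, E, C]
D: hit
Page faults: 7.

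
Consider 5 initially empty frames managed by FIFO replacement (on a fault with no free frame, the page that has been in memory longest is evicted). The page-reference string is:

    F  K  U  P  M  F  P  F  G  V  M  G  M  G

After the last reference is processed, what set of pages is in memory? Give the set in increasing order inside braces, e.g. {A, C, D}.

F -> miss, frames {F}
K -> miss, frames {F,K}
U -> miss, frames {F,K,U}
P -> miss, frames {F,K,U,P}
M -> miss, frames {F,K,U,P,M}
F -> hit
P -> hit
F -> hit
G -> miss, evict F, frames {K,U,P,M,G}
V -> miss, evict K, frames {U,P,M,G,V}
M -> hit
G -> hit
M -> hit
G -> hit

{G, M, P, U, V}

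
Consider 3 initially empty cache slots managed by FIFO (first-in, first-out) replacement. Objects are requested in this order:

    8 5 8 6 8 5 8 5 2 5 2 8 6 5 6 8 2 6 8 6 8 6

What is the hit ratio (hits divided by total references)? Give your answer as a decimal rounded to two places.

8 -> fault, frames (8)
5 -> fault, frames (8 5)
8 -> hit
6 -> fault, frames (8 5 6)
8 -> hit
5 -> hit
8 -> hit
5 -> hit
2 -> fault, evict 8, frames (5 6 2)
5 -> hit
2 -> hit
8 -> fault, evict 5, frames (6 2 8)
6 -> hit
5 -> fault, evict 6, frames (2 8 5)
6 -> fault, evict 2, frames (8 5 6)
8 -> hit
2 -> fault, evict 8, frames (5 6 2)
6 -> hit
8 -> fault, evict 5, frames (6 2 8)
6 -> hit
8 -> hit
6 -> hit
Hits: 13 of 22 references → 13/22 = 0.5909.

0.59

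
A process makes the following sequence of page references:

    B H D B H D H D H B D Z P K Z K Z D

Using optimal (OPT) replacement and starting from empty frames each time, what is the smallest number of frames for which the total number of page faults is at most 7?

3

f=1: 18 faults
f=2: 9 faults
f=3: 6 faults
f=4: 6 faults
f=5: 6 faults
f=6: 6 faults
Smallest f with faults ≤ 7 is 3.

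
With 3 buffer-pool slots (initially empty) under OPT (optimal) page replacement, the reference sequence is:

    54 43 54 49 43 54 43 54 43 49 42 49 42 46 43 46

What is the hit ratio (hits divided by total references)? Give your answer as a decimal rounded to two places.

0.69

54 -> miss, frames [54]
43 -> miss, frames [54, 43]
54 -> hit
49 -> miss, frames [54, 43, 49]
43 -> hit
54 -> hit
43 -> hit
54 -> hit
43 -> hit
49 -> hit
42 -> miss, evict 54, frames [43, 49, 42]
49 -> hit
42 -> hit
46 -> miss, evict 42, frames [43, 49, 46]
43 -> hit
46 -> hit
Hits: 11 of 16 references → 11/16 = 0.6875.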